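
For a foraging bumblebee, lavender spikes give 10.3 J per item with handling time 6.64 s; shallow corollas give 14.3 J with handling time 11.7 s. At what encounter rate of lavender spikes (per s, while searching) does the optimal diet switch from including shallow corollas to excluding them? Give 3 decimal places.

0.560 per s

The zero-one rule: include shallow corollas iff E₂/h₂ > λE₁/(1+λh₁). Equality gives the switch point.
λE₁h₂ = E₂ + λE₂h₁ ⇒ λ = E₂/(E₁h₂ − E₂h₁) = 14.3/(120.5 − 94.95) = 0.5595 per s.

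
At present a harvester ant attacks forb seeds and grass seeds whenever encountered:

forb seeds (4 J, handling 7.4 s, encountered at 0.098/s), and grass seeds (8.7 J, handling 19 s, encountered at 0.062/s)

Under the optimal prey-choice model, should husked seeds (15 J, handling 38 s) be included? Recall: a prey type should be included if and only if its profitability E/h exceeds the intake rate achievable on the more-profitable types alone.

Yes

Intake rate on the current diet: R = (0.098×4 + 0.062×8.7) / (1 + 0.098×7.4 + 0.062×19) = 0.9314/2.903 = 0.3208 J/s.
Profitability of husked seeds: 15/38 = 0.3947 J/s.
0.3947 > 0.3208, so adding husked seeds raises the average — include it.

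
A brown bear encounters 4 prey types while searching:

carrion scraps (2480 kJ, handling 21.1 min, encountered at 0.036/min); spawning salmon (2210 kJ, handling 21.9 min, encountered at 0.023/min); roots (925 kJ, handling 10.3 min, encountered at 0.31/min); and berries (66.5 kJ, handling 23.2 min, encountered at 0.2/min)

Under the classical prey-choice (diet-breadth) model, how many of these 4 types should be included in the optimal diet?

E/h in descending order: carrion scraps 118, spawning salmon 101, roots 89.8, berries 2.87 kJ/min. The optimal diet is the largest prefix of this list for which every included type satisfies E_i/h_i > R on the types above it.
Rate on top 1: 50.74. spawning salmon: 101 > 50.74 → include.
Rate on top 2: 61.91. roots: 89.8 > 61.91 → include.
Rate on top 3: 78.23. berries: 2.87 < 78.23 → exclude; stop.
Optimal diet: carrion scraps, spawning salmon, roots — 3 of 4 types.

3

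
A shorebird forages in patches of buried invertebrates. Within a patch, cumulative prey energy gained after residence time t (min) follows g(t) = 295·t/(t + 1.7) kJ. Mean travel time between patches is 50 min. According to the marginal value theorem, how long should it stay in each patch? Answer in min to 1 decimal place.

Maximise g(t)/(T+t): set derivative to zero → g'(t)(T+t) = g(t).
g'(t) = 295·1.7/(t + 1.7)². Setting 295·1.7/(t+1.7)² = 295t/[(t+1.7)(50+t)] gives 1.7(50+t) = t(t+1.7), so t² = 1.7×50 = 85.
t* = √85 = 9.22 min.

9.2 min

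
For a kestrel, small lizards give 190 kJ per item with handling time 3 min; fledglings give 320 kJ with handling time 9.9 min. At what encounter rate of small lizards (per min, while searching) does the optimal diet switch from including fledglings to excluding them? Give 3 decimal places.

Drop fledglings once their profitability E₂/h₂ falls below the rate achievable on small lizards alone: E₂/h₂ = λE₁/(1 + λh₁).
Solve for λ: λE₁h₂ = E₂(1 + λh₁) → λ(E₁h₂ − E₂h₁) = E₂ → λ = E₂/(E₁h₂ − E₂h₁).
λ = 320/(190×9.9 − 320×3) = 320/921 = 0.3474 per min.

0.347 per min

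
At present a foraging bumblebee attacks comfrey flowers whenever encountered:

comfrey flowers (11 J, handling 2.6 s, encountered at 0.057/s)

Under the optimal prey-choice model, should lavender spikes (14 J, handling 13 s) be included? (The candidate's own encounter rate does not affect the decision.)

Intake rate on the current diet: R = (0.057×11) / (1 + 0.057×2.6) = 0.627/1.148 = 0.5461 J/s.
Profitability of lavender spikes: 14/13 = 1.077 J/s.
1.077 > 0.5461, so adding lavender spikes raises the average — include it.

Yes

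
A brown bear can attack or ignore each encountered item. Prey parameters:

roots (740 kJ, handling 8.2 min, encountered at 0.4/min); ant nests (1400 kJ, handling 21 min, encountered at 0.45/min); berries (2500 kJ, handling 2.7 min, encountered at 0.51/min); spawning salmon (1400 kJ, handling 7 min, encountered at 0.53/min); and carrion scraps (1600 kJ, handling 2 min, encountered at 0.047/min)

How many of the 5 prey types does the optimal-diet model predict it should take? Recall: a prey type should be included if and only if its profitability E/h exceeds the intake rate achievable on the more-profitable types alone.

2

E/h in descending order: berries 926, carrion scraps 800, spawning salmon 200, roots 90.2, ant nests 66.7 kJ/min. The optimal diet is the largest prefix of this list for which every included type satisfies E_i/h_i > R on the types above it.
Rate on top 1: 536.4. carrion scraps: 800 > 536.4 → include.
Rate on top 2: 546.4. spawning salmon: 200 < 546.4 → exclude; stop.
Optimal diet: berries, carrion scraps — 2 of 5 types.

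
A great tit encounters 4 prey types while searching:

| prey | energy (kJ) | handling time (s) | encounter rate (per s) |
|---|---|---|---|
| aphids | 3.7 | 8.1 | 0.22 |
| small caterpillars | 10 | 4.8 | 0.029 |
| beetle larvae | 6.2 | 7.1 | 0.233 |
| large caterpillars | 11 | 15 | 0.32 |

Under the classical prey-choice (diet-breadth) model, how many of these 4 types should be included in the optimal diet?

3

E/h in descending order: small caterpillars 2.08, beetle larvae 0.873, large caterpillars 0.733, aphids 0.457 kJ/s. The optimal diet is the largest prefix of this list for which every included type satisfies E_i/h_i > R on the types above it.
Rate on top 1: 0.2546. beetle larvae: 0.873 > 0.2546 → include.
Rate on top 2: 0.6209. large caterpillars: 0.733 > 0.6209 → include.
Rate on top 3: 0.692. aphids: 0.457 < 0.692 → exclude; stop.
Optimal diet: small caterpillars, beetle larvae, large caterpillars — 3 of 4 types.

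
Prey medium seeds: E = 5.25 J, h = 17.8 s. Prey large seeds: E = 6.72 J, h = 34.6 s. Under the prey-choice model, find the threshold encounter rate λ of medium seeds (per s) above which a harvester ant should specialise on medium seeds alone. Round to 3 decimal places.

0.108 per s

At the threshold, the rate on medium seeds alone equals the profitability of large seeds: λ·5.25/(1 + λ·17.8) = 6.72/34.6 = 0.1942.
Rearranging, λ(5.25 − 0.1942×17.8) = 0.1942, so λ = 0.1942/1.793 = 0.1083 per s.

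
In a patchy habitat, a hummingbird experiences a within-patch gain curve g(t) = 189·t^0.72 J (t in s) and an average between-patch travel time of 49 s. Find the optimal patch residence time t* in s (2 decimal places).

126.00 s

Maximise g(t)/(T+t): set derivative to zero → g'(t)(T+t) = g(t).
g'(t) = 0.72·189·t^-0.28. Setting 0.72·189·t^-0.28 = 189·t^0.72/(49+t) gives 0.72(49+t) = t, so 0.28·t = 0.72×49.
t* = 0.72×49/0.28 = 126 s.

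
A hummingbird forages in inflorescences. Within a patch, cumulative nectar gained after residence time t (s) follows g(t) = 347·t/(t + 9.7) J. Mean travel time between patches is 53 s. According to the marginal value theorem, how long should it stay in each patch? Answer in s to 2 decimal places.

22.67 s

Optimal t* satisfies g'(t*) = g(t*)/(T + t*).
g'(t) = 347·9.7/(t + 9.7)². Setting 347·9.7/(t+9.7)² = 347t/[(t+9.7)(53+t)] gives 9.7(53+t) = t(t+9.7), so t² = 9.7×53 = 514.1.
t* = √514.1 = 22.67 s.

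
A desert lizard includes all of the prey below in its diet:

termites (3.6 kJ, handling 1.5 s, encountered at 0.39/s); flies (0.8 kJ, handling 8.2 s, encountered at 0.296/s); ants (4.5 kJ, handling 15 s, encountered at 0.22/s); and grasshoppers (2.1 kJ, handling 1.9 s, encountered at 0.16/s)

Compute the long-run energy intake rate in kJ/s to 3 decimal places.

0.390 kJ/s

Energy encountered per unit search time: 0.39×3.6 + 0.296×0.8 + 0.22×4.5 + 0.16×2.1 = 2.967 kJ/s.
Handling time per unit search time: 0.39×1.5 + 0.296×8.2 + 0.22×15 + 0.16×1.9 = 6.616.
Rate = 2.967/(1 + 6.616) = 0.3895 kJ/s.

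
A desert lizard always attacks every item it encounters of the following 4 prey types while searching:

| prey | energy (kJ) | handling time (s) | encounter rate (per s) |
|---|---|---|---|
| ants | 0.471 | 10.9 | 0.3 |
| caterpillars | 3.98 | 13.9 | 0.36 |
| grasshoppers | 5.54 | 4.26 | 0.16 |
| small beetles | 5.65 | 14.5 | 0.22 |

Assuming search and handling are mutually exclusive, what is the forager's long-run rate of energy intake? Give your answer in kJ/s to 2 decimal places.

Energy encountered per unit search time: 0.3×0.471 + 0.36×3.98 + 0.16×5.54 + 0.22×5.65 = 3.704 kJ/s.
Handling time per unit search time: 0.3×10.9 + 0.36×13.9 + 0.16×4.26 + 0.22×14.5 = 12.15.
Rate = 3.704/(1 + 12.15) = 0.2817 kJ/s.

0.28 kJ/s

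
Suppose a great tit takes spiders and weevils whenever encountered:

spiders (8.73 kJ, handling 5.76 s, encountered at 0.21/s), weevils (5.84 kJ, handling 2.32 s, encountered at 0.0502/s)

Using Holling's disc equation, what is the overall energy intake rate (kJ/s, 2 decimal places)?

0.91 kJ/s

R = (0.21×8.73 + 0.0502×5.84) / (1 + 0.21×5.76 + 0.0502×2.32) = 2.126/2.326 = 0.9142 kJ/s.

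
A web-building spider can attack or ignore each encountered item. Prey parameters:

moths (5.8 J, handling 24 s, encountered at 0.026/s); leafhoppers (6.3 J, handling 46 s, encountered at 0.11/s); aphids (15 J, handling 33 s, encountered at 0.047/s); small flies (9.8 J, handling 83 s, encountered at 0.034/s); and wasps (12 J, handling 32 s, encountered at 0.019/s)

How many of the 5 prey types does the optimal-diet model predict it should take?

E/h in descending order: aphids 0.455, wasps 0.375, moths 0.242, leafhoppers 0.137, small flies 0.118 J/s. The optimal diet is the largest prefix of this list for which every included type satisfies E_i/h_i > R on the types above it.
Rate on top 1: 0.2764. wasps: 0.375 > 0.2764 → include.
Rate on top 2: 0.2953. moths: 0.242 < 0.2953 → exclude; stop.
Optimal diet: aphids, wasps — 2 of 5 types.

2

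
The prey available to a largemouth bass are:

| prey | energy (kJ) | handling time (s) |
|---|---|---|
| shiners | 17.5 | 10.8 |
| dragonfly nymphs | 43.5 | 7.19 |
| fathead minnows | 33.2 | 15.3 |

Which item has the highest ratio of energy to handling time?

In descending order of E/h:
dragonfly nymphs: 43.5/7.19 = 6.05 kJ/s
fathead minnows: 33.2/15.3 = 2.17 kJ/s
shiners: 17.5/10.8 = 1.62 kJ/s

dragonfly nymphs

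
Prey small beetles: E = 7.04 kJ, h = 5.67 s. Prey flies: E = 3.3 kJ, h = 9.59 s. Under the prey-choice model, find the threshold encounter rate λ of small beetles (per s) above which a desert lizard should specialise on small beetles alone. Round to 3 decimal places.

Drop flies once their profitability E₂/h₂ falls below the rate achievable on small beetles alone: E₂/h₂ = λE₁/(1 + λh₁).
Solve for λ: λE₁h₂ = E₂(1 + λh₁) → λ(E₁h₂ − E₂h₁) = E₂ → λ = E₂/(E₁h₂ − E₂h₁).
λ = 3.3/(7.04×9.59 − 3.3×5.67) = 3.3/48.8 = 0.06762 per s.

0.068 per s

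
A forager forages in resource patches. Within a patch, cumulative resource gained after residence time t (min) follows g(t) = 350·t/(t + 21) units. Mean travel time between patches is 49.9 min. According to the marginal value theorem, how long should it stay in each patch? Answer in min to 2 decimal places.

32.37 min

Maximise g(t)/(T+t): set derivative to zero → g'(t)(T+t) = g(t).
g'(t) = 350·21/(t + 21)². Setting 350·21/(t+21)² = 350t/[(t+21)(49.9+t)] gives 21(49.9+t) = t(t+21), so t² = 21×49.9 = 1048.
t* = √1048 = 32.37 min.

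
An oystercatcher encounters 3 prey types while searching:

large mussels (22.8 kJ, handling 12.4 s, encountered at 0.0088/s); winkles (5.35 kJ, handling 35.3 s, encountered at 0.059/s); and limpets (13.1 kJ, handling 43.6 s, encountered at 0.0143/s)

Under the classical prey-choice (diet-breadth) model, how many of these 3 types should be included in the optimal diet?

E/h in descending order: large mussels 1.84, limpets 0.3, winkles 0.152 kJ/s. The optimal diet is the largest prefix of this list for which every included type satisfies E_i/h_i > R on the types above it.
Rate on top 1: 0.1809. limpets: 0.3 > 0.1809 → include.
Rate on top 2: 0.2239. winkles: 0.152 < 0.2239 → exclude; stop.
Optimal diet: large mussels, limpets — 2 of 3 types.

2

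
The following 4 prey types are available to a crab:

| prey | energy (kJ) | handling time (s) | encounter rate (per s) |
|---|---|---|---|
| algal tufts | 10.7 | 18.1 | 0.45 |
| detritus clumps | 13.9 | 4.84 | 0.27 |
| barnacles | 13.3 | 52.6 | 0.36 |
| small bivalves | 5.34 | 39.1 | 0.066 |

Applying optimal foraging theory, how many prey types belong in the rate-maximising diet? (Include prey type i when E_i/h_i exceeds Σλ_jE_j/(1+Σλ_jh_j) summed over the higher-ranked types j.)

Profitabilities (E/h, kJ/s): detritus clumps 2.87, algal tufts 0.591, barnacles 0.253, small bivalves 0.137. Add prey in this order while the next type's profitability exceeds the intake rate on those already taken.
Rate on top 1: 1.627. algal tufts: 0.591 < 1.627 → exclude; stop.
Optimal diet: detritus clumps — 1 of 4 types.

1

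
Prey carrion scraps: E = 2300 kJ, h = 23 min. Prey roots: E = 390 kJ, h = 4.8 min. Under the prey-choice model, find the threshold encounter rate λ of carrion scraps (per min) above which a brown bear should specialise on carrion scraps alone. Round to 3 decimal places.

At the threshold, the rate on carrion scraps alone equals the profitability of roots: λ·2300/(1 + λ·23) = 390/4.8 = 81.25.
Rearranging, λ(2300 − 81.25×23) = 81.25, so λ = 81.25/431.2 = 0.1884 per min.

0.188 per min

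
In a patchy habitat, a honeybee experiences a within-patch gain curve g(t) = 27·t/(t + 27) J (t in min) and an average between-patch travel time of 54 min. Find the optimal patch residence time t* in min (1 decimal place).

38.2 min

Maximise g(t)/(T+t): set derivative to zero → g'(t)(T+t) = g(t).
g'(t) = 27·27/(t + 27)². Setting 27·27/(t+27)² = 27t/[(t+27)(54+t)] gives 27(54+t) = t(t+27), so t² = 27×54 = 1458.
t* = √1458 = 38.18 min.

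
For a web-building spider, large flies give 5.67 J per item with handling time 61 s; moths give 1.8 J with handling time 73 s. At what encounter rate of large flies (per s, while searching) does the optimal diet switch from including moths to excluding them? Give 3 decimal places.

0.006 per s

At the threshold, the rate on large flies alone equals the profitability of moths: λ·5.67/(1 + λ·61) = 1.8/73 = 0.02466.
Rearranging, λ(5.67 − 0.02466×61) = 0.02466, so λ = 0.02466/4.166 = 0.005919 per s.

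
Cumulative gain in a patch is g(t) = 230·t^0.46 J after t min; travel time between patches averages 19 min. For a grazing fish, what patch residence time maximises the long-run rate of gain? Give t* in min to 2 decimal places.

Optimal t* satisfies g'(t*) = g(t*)/(T + t*).
g'(t) = 0.46·230·t^-0.54. Setting 0.46·230·t^-0.54 = 230·t^0.46/(19+t) gives 0.46(19+t) = t, so 0.54·t = 0.46×19.
t* = 0.46×19/0.54 = 16.19 min.

16.19 min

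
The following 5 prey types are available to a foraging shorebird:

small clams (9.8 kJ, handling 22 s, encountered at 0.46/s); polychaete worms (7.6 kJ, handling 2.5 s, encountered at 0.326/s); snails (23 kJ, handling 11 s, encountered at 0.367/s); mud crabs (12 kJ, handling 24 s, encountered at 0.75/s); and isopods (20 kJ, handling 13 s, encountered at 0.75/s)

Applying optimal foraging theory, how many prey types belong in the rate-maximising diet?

2

Rank by E/h (kJ/s): polychaete worms 3.04, snails 2.09, isopods 1.54, mud crabs 0.5, small clams 0.445. Include each in turn until the next type's E/h falls below the running intake rate.
Rate on top 1: 1.365. snails: 2.09 > 1.365 → include.
Rate on top 2: 1.866. isopods: 1.54 < 1.866 → exclude; stop.
Optimal diet: polychaete worms, snails — 2 of 5 types.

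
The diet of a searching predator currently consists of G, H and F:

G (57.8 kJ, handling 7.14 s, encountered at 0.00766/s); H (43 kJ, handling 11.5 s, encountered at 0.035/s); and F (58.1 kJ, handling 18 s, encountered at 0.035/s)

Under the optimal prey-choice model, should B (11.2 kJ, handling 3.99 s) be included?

On G, H and F alone, R = ΣλE/(1+Σλh) = 3.981/2.087 = 1.907 kJ/s.
Profitability of B: 11.2/3.99 = 2.807 kJ/s.
2.807 > 1.907, so adding B raises the average — include it.

Yes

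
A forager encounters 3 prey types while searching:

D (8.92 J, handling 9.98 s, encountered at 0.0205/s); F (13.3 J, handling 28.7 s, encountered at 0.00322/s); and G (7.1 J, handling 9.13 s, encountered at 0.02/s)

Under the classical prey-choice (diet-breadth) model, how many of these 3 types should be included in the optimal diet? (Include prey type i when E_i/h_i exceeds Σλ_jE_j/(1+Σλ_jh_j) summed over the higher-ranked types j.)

3

Profitabilities (E/h, J/s): D 0.894, G 0.778, F 0.463. Add prey in this order while the next type's profitability exceeds the intake rate on those already taken.
Rate on top 1: 0.1518. G: 0.778 > 0.1518 → include.
Rate on top 2: 0.2342. F: 0.463 > 0.2342 → include.
Optimal diet: D, G, F — 3 of 3 types.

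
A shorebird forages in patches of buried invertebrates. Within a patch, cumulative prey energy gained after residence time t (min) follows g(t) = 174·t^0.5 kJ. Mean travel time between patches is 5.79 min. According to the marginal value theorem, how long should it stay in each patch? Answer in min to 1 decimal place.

5.8 min

Maximise g(t)/(T+t): set derivative to zero → g'(t)(T+t) = g(t).
g'(t) = 0.5·174·t^-0.5. Setting 0.5·174·t^-0.5 = 174·t^0.5/(5.79+t) gives 0.5(5.79+t) = t, so 0.50·t = 0.5×5.79.
t* = 0.5×5.79/0.50 = 5.79 min.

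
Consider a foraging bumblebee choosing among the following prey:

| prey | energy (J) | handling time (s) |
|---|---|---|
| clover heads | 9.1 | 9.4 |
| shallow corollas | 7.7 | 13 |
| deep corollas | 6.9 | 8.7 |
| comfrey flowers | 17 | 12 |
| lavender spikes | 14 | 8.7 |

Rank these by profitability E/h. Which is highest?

Profitability E/h (J/s): clover heads = 9.1/9.4 = 0.968, shallow corollas = 7.7/13 = 0.592, deep corollas = 6.9/8.7 = 0.793, comfrey flowers = 17/12 = 1.42, lavender spikes = 14/8.7 = 1.61.
Ranked: lavender spikes > comfrey flowers > clover heads > deep corollas > shallow corollas.

lavender spikes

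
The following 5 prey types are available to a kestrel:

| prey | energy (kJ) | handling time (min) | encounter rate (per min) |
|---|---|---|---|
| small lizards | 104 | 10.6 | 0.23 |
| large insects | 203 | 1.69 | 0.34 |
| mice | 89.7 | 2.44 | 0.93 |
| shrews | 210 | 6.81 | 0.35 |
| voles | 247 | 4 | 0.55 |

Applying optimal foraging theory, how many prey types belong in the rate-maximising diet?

2

E/h in descending order: large insects 120, voles 61.8, mice 36.8, shrews 30.8, small lizards 9.81 kJ/min. The optimal diet is the largest prefix of this list for which every included type satisfies E_i/h_i > R on the types above it.
Rate on top 1: 43.83. voles: 61.8 > 43.83 → include.
Rate on top 2: 54.28. mice: 36.8 < 54.28 → exclude; stop.
Optimal diet: large insects, voles — 2 of 5 types.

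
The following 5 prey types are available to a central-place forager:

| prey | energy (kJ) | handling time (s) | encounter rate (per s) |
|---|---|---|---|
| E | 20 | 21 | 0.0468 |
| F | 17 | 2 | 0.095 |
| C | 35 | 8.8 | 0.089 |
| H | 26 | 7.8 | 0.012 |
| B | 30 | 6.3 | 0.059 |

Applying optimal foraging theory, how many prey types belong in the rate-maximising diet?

Profitabilities (E/h, kJ/s): F 8.5, B 4.76, C 3.98, H 3.33, E 0.952. Add prey in this order while the next type's profitability exceeds the intake rate on those already taken.
Rate on top 1: 1.357. B: 4.76 > 1.357 → include.
Rate on top 2: 2.168. C: 3.98 > 2.168 → include.
Rate on top 3: 2.772. H: 3.33 > 2.772 → include.
Rate on top 4: 2.794. E: 0.952 < 2.794 → exclude; stop.
Optimal diet: F, B, C, H — 4 of 5 types.

4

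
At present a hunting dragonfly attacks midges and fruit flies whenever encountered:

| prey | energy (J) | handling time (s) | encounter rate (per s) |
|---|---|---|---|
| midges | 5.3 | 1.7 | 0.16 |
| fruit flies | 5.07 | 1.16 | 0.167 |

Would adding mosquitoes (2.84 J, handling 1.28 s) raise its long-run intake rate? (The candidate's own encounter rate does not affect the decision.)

Current rate: (0.16×5.3 + 0.167×5.07)/(1 + 0.16×1.7 + 0.167×1.16) = 1.156 J/s.
Profitability of mosquitoes: 2.84/1.28 = 2.219 J/s.
Since 2.219 > R, including mosquitoes increases the long-run rate.

Yes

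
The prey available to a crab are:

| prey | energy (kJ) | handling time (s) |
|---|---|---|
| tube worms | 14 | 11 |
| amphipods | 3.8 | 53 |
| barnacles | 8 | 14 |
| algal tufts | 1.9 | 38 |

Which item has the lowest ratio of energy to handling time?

In descending order of E/h:
tube worms: 14/11 = 1.27 kJ/s
barnacles: 8/14 = 0.571 kJ/s
amphipods: 3.8/53 = 0.0717 kJ/s
algal tufts: 1.9/38 = 0.05 kJ/s

algal tufts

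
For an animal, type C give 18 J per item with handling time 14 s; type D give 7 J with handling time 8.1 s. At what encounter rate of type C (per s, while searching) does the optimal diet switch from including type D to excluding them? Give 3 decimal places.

0.146 per s

At the threshold, the rate on type C alone equals the profitability of type D: λ·18/(1 + λ·14) = 7/8.1 = 0.8642.
Rearranging, λ(18 − 0.8642×14) = 0.8642, so λ = 0.8642/5.901 = 0.1464 per s.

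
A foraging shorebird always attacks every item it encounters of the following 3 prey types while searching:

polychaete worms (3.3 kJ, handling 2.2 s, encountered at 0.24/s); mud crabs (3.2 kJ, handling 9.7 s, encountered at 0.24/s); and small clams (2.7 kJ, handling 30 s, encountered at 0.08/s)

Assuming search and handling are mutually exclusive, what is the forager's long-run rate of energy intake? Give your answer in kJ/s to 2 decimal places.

R = (0.24×3.3 + 0.24×3.2 + 0.08×2.7) / (1 + 0.24×2.2 + 0.24×9.7 + 0.08×30) = 1.776/6.256 = 0.2839 kJ/s.

0.28 kJ/s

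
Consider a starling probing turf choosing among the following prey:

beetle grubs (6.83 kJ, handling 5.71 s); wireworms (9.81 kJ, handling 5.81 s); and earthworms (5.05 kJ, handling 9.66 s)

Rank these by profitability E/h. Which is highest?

wireworms

In descending order of E/h:
wireworms: 9.81/5.81 = 1.69 kJ/s
beetle grubs: 6.83/5.71 = 1.2 kJ/s
earthworms: 5.05/9.66 = 0.523 kJ/s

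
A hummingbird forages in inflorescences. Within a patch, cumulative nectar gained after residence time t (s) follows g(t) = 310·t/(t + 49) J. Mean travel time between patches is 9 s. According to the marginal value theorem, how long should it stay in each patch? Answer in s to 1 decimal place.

21.0 s

Maximise g(t)/(T+t): set derivative to zero → g'(t)(T+t) = g(t).
g'(t) = 310·49/(t + 49)². Setting 310·49/(t+49)² = 310t/[(t+49)(9+t)] gives 49(9+t) = t(t+49), so t² = 49×9 = 441.
t* = √441 = 21 s.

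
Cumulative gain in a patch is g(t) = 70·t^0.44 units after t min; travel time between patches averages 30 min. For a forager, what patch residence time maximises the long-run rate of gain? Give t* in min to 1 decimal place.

Optimal t* satisfies g'(t*) = g(t*)/(T + t*).
g'(t) = 0.44·70·t^-0.56. Setting 0.44·70·t^-0.56 = 70·t^0.44/(30+t) gives 0.44(30+t) = t, so 0.56·t = 0.44×30.
t* = 0.44×30/0.56 = 23.57 min.

23.6 min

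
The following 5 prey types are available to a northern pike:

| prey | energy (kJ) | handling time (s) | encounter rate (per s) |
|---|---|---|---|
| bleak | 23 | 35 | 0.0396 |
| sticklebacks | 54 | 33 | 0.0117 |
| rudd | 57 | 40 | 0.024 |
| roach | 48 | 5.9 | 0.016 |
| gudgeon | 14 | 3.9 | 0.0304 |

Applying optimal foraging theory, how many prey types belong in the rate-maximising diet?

4

Rank by E/h (kJ/s): roach 8.14, gudgeon 3.59, sticklebacks 1.64, rudd 1.43, bleak 0.657. Include each in turn until the next type's E/h falls below the running intake rate.
Rate on top 1: 0.7018. gudgeon: 3.59 > 0.7018 → include.
Rate on top 2: 0.984. sticklebacks: 1.64 > 0.984 → include.
Rate on top 3: 1.142. rudd: 1.43 > 1.142 → include.
Rate on top 4: 1.248. bleak: 0.657 < 1.248 → exclude; stop.
Optimal diet: roach, gudgeon, sticklebacks, rudd — 4 of 5 types.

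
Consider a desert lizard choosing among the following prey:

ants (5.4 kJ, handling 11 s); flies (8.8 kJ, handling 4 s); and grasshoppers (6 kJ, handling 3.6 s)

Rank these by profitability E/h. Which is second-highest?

Profitability E/h (kJ/s): ants = 5.4/11 = 0.491, flies = 8.8/4 = 2.2, grasshoppers = 6/3.6 = 1.67.
Ranked: flies > grasshoppers > ants.

grasshoppers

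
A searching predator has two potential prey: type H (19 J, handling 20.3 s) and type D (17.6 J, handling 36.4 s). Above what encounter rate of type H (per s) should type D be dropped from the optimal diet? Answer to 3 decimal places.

Drop type D once their profitability E₂/h₂ falls below the rate achievable on type H alone: E₂/h₂ = λE₁/(1 + λh₁).
Solve for λ: λE₁h₂ = E₂(1 + λh₁) → λ(E₁h₂ − E₂h₁) = E₂ → λ = E₂/(E₁h₂ − E₂h₁).
λ = 17.6/(19×36.4 − 17.6×20.3) = 17.6/334.3 = 0.05264 per s.

0.053 per s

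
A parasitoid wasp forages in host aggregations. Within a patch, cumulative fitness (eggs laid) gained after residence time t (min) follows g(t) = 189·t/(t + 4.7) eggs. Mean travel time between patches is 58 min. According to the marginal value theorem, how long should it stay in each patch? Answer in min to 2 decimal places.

16.51 min

By the marginal value theorem, leave when the instantaneous gain rate g'(t) equals the habitat-wide average g(t)/(T + t).
g'(t) = 189·4.7/(t + 4.7)². Setting 189·4.7/(t+4.7)² = 189t/[(t+4.7)(58+t)] gives 4.7(58+t) = t(t+4.7), so t² = 4.7×58 = 272.6.
t* = √272.6 = 16.51 min.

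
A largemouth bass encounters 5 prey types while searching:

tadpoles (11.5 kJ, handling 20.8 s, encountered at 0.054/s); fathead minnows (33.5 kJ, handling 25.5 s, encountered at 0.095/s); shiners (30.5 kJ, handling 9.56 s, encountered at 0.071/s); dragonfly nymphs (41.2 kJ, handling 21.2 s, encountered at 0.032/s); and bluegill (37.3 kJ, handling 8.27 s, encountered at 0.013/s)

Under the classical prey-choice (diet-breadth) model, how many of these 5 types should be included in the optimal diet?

3

E/h in descending order: bluegill 4.51, shiners 3.19, dragonfly nymphs 1.94, fathead minnows 1.31, tadpoles 0.553 kJ/s. The optimal diet is the largest prefix of this list for which every included type satisfies E_i/h_i > R on the types above it.
Rate on top 1: 0.4378. shiners: 3.19 > 0.4378 → include.
Rate on top 2: 1.484. dragonfly nymphs: 1.94 > 1.484 → include.
Rate on top 3: 1.61. fathead minnows: 1.31 < 1.61 → exclude; stop.
Optimal diet: bluegill, shiners, dragonfly nymphs — 3 of 5 types.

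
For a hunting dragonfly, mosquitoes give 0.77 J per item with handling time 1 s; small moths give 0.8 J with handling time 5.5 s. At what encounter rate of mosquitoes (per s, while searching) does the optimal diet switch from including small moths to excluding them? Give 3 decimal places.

0.233 per s

At the threshold, the rate on mosquitoes alone equals the profitability of small moths: λ·0.77/(1 + λ·1) = 0.8/5.5 = 0.1455.
Rearranging, λ(0.77 − 0.1455×1) = 0.1455, so λ = 0.1455/0.6245 = 0.2329 per s.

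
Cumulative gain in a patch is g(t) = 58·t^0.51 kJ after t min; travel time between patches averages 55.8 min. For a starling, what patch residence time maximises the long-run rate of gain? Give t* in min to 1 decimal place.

Maximise g(t)/(T+t): set derivative to zero → g'(t)(T+t) = g(t).
g'(t) = 0.51·58·t^-0.49. Setting 0.51·58·t^-0.49 = 58·t^0.51/(55.8+t) gives 0.51(55.8+t) = t, so 0.49·t = 0.51×55.8.
t* = 0.51×55.8/0.49 = 58.08 min.

58.1 min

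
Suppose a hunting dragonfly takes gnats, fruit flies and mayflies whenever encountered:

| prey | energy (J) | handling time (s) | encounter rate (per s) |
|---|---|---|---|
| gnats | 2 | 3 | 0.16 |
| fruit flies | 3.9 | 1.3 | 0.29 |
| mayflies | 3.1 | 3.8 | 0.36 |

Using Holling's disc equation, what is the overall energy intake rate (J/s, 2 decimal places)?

R = (0.16×2 + 0.29×3.9 + 0.36×3.1) / (1 + 0.16×3 + 0.29×1.3 + 0.36×3.8) = 2.567/3.225 = 0.796 J/s.

0.80 J/s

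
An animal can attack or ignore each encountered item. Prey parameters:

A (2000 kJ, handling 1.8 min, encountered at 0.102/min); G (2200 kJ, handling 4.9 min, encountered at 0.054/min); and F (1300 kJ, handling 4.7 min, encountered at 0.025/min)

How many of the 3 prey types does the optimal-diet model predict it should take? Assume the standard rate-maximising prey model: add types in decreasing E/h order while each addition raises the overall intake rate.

3

Profitabilities (E/h, kJ/min): A 1.11e+03, G 449, F 277. Add prey in this order while the next type's profitability exceeds the intake rate on those already taken.
Rate on top 1: 172.4. G: 449 > 172.4 → include.
Rate on top 2: 222.9. F: 277 > 222.9 → include.
Optimal diet: A, G, F — 3 of 3 types.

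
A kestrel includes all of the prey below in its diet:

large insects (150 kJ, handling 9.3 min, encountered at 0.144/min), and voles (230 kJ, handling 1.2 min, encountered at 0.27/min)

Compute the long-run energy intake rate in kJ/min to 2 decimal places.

R = Σλ_iE_i / (1 + Σλ_ih_i)
Numerator: 0.144×150 + 0.27×230 = 83.7
Denominator: 1 + 0.144×9.3 + 0.27×1.2 = 2.663
R = 83.7/2.663 = 31.43 kJ/min

31.43 kJ/min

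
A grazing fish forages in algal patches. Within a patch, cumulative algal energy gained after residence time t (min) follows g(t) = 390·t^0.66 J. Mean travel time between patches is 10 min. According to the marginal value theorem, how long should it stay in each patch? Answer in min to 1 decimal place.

19.4 min

Optimal t* satisfies g'(t*) = g(t*)/(T + t*).
g'(t) = 0.66·390·t^-0.34. Setting 0.66·390·t^-0.34 = 390·t^0.66/(10+t) gives 0.66(10+t) = t, so 0.34·t = 0.66×10.
t* = 0.66×10/0.34 = 19.41 min.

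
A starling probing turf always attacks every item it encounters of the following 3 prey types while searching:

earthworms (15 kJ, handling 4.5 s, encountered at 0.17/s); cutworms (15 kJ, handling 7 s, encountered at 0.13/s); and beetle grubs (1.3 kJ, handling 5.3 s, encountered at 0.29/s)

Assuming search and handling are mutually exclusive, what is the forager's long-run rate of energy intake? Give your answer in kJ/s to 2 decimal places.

R = Σλ_iE_i / (1 + Σλ_ih_i)
Numerator: 0.17×15 + 0.13×15 + 0.29×1.3 = 4.877
Denominator: 1 + 0.17×4.5 + 0.13×7 + 0.29×5.3 = 4.212
R = 4.877/4.212 = 1.158 kJ/s

1.16 kJ/s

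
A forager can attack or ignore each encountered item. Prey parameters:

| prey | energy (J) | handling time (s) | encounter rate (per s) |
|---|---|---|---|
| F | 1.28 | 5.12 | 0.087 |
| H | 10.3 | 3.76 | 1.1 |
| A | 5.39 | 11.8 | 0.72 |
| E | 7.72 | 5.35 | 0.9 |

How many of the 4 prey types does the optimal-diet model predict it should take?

1

Rank by E/h (J/s): H 2.74, E 1.44, A 0.457, F 0.25. Include each in turn until the next type's E/h falls below the running intake rate.
Rate on top 1: 2.206. E: 1.44 < 2.206 → exclude; stop.
Optimal diet: H — 1 of 4 types.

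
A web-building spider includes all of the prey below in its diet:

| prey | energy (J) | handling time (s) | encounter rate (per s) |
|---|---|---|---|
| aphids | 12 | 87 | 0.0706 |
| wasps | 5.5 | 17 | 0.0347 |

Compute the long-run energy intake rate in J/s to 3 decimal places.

R = Σλ_iE_i / (1 + Σλ_ih_i)
Numerator: 0.0706×12 + 0.0347×5.5 = 1.038
Denominator: 1 + 0.0706×87 + 0.0347×17 = 7.732
R = 1.038/7.732 = 0.1343 J/s

0.134 J/s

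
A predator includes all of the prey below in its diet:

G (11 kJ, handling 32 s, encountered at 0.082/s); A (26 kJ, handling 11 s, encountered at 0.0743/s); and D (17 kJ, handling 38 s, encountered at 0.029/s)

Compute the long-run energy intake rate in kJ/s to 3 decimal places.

0.600 kJ/s

Energy encountered per unit search time: 0.082×11 + 0.0743×26 + 0.029×17 = 3.327 kJ/s.
Handling time per unit search time: 0.082×32 + 0.0743×11 + 0.029×38 = 4.543.
Rate = 3.327/(1 + 4.543) = 0.6001 kJ/s.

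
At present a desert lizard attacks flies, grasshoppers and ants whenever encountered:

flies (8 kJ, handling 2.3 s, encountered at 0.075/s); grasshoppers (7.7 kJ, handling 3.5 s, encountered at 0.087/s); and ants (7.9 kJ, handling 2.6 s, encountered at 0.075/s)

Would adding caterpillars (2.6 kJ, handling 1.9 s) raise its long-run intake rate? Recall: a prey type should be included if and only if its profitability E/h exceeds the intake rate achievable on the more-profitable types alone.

Intake rate on the current diet: R = (0.075×8 + 0.087×7.7 + 0.075×7.9) / (1 + 0.075×2.3 + 0.087×3.5 + 0.075×2.6) = 1.862/1.672 = 1.114 kJ/s.
caterpillars: E/h = 2.6/1.9 = 1.368 kJ/s.
1.368 > 1.114, so adding caterpillars raises the average — include it.

Yes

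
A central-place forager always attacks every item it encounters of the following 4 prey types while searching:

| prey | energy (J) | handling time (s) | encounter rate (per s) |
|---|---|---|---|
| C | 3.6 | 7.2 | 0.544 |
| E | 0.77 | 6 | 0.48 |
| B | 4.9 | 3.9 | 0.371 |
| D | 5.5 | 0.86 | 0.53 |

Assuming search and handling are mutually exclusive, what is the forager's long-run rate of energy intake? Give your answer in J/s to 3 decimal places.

Energy encountered per unit search time: 0.544×3.6 + 0.48×0.77 + 0.371×4.9 + 0.53×5.5 = 7.061 J/s.
Handling time per unit search time: 0.544×7.2 + 0.48×6 + 0.371×3.9 + 0.53×0.86 = 8.7.
Rate = 7.061/(1 + 8.7) = 0.728 J/s.

0.728 J/s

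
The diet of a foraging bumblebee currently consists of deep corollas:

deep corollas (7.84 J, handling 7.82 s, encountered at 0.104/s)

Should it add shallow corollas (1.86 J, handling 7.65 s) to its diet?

No

Current rate: (0.104×7.84)/(1 + 0.104×7.82) = 0.4497 J/s.
Profitability of shallow corollas: 1.86/7.65 = 0.2431 J/s.
Since 0.2431 < R, time spent handling shallow corollas is better spent searching.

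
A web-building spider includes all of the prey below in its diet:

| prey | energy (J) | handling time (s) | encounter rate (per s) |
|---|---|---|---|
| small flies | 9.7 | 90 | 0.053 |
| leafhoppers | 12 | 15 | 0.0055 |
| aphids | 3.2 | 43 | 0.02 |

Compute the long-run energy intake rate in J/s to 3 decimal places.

Energy encountered per unit search time: 0.053×9.7 + 0.0055×12 + 0.02×3.2 = 0.6441 J/s.
Handling time per unit search time: 0.053×90 + 0.0055×15 + 0.02×43 = 5.712.
Rate = 0.6441/(1 + 5.712) = 0.09596 J/s.

0.096 J/s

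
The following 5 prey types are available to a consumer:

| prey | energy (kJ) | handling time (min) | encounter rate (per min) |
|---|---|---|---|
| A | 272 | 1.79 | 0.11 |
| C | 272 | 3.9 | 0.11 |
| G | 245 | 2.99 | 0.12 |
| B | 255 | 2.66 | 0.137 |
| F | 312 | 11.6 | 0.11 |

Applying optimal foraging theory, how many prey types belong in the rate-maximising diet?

4

Profitabilities (E/h, kJ/min): A 152, B 95.9, G 81.9, C 69.7, F 26.9. Add prey in this order while the next type's profitability exceeds the intake rate on those already taken.
Rate on top 1: 25. B: 95.9 > 25 → include.
Rate on top 2: 41.54. G: 81.9 > 41.54 → include.
Rate on top 3: 49.09. C: 69.7 > 49.09 → include.
Rate on top 4: 52.86. F: 26.9 < 52.86 → exclude; stop.
Optimal diet: A, B, G, C — 4 of 5 types.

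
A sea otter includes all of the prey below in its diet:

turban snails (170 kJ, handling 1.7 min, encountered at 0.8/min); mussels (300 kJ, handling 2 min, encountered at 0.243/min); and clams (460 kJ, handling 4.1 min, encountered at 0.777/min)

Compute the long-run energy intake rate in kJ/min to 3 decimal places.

93.891 kJ/min

R = (0.8×170 + 0.243×300 + 0.777×460) / (1 + 0.8×1.7 + 0.243×2 + 0.777×4.1) = 566.3/6.032 = 93.89 kJ/min.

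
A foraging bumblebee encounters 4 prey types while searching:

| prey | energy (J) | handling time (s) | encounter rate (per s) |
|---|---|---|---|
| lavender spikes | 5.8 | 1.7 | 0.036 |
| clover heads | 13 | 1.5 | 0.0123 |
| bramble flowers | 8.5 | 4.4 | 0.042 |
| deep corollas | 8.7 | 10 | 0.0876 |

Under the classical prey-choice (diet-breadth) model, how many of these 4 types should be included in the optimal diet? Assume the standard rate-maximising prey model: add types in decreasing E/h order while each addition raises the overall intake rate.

4

E/h in descending order: clover heads 8.67, lavender spikes 3.41, bramble flowers 1.93, deep corollas 0.87 J/s. The optimal diet is the largest prefix of this list for which every included type satisfies E_i/h_i > R on the types above it.
Rate on top 1: 0.157. lavender spikes: 3.41 > 0.157 → include.
Rate on top 2: 0.3415. bramble flowers: 1.93 > 0.3415 → include.
Rate on top 3: 0.5739. deep corollas: 0.87 > 0.5739 → include.
Optimal diet: clover heads, lavender spikes, bramble flowers, deep corollas — 4 of 4 types.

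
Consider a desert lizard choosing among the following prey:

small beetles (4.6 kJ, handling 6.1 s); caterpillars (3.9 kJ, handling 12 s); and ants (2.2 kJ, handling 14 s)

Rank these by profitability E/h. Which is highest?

small beetles

In descending order of E/h:
small beetles: 4.6/6.1 = 0.754 kJ/s
caterpillars: 3.9/12 = 0.325 kJ/s
ants: 2.2/14 = 0.157 kJ/s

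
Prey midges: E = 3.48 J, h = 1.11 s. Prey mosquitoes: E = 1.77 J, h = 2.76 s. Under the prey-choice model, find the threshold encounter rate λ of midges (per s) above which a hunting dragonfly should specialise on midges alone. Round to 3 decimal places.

Drop mosquitoes once their profitability E₂/h₂ falls below the rate achievable on midges alone: E₂/h₂ = λE₁/(1 + λh₁).
Solve for λ: λE₁h₂ = E₂(1 + λh₁) → λ(E₁h₂ − E₂h₁) = E₂ → λ = E₂/(E₁h₂ − E₂h₁).
λ = 1.77/(3.48×2.76 − 1.77×1.11) = 1.77/7.64 = 0.2317 per s.

0.232 per s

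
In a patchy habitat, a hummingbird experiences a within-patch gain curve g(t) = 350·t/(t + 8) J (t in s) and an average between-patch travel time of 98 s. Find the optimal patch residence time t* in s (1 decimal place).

Maximise g(t)/(T+t): set derivative to zero → g'(t)(T+t) = g(t).
g'(t) = 350·8/(t + 8)². Setting 350·8/(t+8)² = 350t/[(t+8)(98+t)] gives 8(98+t) = t(t+8), so t² = 8×98 = 784.
t* = √784 = 28 s.

28.0 s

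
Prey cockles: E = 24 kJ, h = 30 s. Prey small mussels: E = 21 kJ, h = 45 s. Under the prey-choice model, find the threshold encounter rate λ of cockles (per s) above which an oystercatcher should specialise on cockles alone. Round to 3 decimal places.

0.047 per s

At the threshold, the rate on cockles alone equals the profitability of small mussels: λ·24/(1 + λ·30) = 21/45 = 0.4667.
Rearranging, λ(24 − 0.4667×30) = 0.4667, so λ = 0.4667/10 = 0.04667 per s.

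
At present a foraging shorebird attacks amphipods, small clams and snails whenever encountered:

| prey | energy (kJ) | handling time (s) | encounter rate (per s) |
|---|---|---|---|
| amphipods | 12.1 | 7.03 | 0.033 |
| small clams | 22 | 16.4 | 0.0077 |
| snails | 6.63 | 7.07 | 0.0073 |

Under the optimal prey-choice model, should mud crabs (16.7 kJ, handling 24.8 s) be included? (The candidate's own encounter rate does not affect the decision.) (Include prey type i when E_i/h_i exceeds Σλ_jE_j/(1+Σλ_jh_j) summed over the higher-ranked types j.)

Current rate: (0.033×12.1 + 0.0077×22 + 0.0073×6.63)/(1 + 0.033×7.03 + 0.0077×16.4 + 0.0073×7.07) = 0.4377 kJ/s.
mud crabs: E/h = 16.7/24.8 = 0.6734 kJ/s.
0.6734 > 0.4377, so adding mud crabs raises the average — include it.

Yes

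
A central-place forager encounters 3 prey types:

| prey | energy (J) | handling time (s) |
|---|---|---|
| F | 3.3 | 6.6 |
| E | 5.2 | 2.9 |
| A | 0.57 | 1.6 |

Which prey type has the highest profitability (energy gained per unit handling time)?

E

In descending order of E/h:
E: 5.2/2.9 = 1.79 J/s
F: 3.3/6.6 = 0.5 J/s
A: 0.57/1.6 = 0.356 J/s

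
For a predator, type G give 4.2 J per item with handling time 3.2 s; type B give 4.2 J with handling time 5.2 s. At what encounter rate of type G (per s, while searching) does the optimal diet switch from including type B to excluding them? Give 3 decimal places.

At the threshold, the rate on type G alone equals the profitability of type B: λ·4.2/(1 + λ·3.2) = 4.2/5.2 = 0.8077.
Rearranging, λ(4.2 − 0.8077×3.2) = 0.8077, so λ = 0.8077/1.615 = 0.5 per s.

0.500 per s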